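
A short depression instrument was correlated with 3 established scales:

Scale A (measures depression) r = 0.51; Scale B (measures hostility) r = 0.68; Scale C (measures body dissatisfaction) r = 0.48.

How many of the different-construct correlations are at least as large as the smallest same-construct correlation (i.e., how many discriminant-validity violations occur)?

1

Convergent (same construct = depression): Scale A.
Smallest convergent = 0.51. Discriminant values: 0.68, 0.48; count ≥ 0.51 → 1.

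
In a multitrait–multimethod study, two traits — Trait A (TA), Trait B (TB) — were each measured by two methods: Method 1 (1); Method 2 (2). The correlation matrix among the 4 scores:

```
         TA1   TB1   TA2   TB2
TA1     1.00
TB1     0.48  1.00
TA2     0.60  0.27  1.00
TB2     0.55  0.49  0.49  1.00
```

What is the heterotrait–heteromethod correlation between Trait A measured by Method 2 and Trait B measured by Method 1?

Different traits and methods: r(TA2, TB1) = 0.27.

0.27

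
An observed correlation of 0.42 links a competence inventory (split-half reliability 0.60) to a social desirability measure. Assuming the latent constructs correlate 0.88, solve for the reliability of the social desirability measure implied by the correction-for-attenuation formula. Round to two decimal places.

r_true = r_obs / √(r_xx · r_yy) ⇒ 0.88 = 0.42 / √(0.60 · r_yy).
√(0.60 · r_yy) = 0.42 / 0.88 = 0.4773; 0.60 · r_yy = 0.2278; r_yy = 0.2278 / 0.60 ≈ 0.38.

0.38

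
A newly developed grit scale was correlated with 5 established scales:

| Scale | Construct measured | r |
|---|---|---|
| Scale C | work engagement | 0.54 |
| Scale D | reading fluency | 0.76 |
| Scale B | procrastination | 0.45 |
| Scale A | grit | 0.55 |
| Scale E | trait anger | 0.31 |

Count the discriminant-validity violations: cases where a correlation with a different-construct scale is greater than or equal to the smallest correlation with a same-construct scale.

Convergent (same construct = grit): Scale A.
Smallest convergent = 0.55. Discriminant values: 0.54, 0.76, 0.45, 0.31; count ≥ 0.55 → 1.

1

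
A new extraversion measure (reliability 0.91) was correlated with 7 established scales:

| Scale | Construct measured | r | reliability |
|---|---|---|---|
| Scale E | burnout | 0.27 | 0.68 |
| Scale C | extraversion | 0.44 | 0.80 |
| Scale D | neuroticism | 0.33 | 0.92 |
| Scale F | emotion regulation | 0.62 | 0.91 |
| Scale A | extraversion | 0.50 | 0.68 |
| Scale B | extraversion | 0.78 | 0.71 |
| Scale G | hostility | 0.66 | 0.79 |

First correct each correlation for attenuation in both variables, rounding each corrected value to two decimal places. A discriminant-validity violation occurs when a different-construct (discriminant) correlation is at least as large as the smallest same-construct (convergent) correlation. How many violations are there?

Disattenuated r (r / √(r_scale · r_new)):
  Scale E (disc): 0.27 / √(0.68·0.91) = 0.34
  Scale C (conv): 0.44 / √(0.80·0.91) = 0.52
  Scale D (disc): 0.33 / √(0.92·0.91) = 0.36
  Scale F (disc): 0.62 / √(0.91·0.91) = 0.68
  Scale A (conv): 0.50 / √(0.68·0.91) = 0.64
  Scale B (conv): 0.78 / √(0.71·0.91) = 0.97
  Scale G (disc): 0.66 / √(0.79·0.91) = 0.78
Smallest convergent = 0.52. Discriminant values: 0.34, 0.36, 0.68, 0.78; count ≥ 0.52 → 2.

2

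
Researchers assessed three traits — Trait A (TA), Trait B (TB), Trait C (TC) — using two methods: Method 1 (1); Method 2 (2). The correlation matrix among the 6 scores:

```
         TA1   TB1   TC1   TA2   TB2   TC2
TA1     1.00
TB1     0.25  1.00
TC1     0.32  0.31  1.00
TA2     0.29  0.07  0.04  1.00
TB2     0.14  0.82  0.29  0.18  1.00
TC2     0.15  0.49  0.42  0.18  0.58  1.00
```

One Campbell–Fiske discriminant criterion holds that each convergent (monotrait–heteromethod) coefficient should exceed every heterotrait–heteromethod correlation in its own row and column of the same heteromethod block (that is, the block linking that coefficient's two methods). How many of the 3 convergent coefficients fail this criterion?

1

Convergent coefficients and their comparison sets:
TA (methods 1·2): 0.29 vs {0.14, 0.07, 0.15, 0.04} → pass.
TB (methods 1·2): 0.82 vs {0.07, 0.14, 0.49, 0.29} → pass.
TC (methods 1·2): 0.42 vs {0.04, 0.15, 0.29, 0.49} → fail.
1 of 3 fail.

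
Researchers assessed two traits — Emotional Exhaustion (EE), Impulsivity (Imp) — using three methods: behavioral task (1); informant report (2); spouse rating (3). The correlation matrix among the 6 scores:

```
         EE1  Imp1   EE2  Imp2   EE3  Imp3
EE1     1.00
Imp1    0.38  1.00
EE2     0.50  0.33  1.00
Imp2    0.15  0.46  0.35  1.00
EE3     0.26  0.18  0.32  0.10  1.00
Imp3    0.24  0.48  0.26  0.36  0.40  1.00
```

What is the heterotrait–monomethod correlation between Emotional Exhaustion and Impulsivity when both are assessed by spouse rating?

Different traits, same method: r(EE3, Imp3) = 0.40.

0.40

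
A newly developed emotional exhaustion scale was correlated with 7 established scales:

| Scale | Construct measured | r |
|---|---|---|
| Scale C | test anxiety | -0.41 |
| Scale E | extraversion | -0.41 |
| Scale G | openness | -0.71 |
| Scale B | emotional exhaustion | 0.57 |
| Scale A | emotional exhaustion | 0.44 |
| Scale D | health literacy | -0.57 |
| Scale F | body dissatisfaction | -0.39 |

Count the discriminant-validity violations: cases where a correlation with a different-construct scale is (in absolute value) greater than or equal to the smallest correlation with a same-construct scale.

Convergent (same construct = emotional exhaustion): Scale B, Scale A.
Smallest convergent = 0.44. Discriminant |r|: 0.41, 0.41, 0.71, 0.57, 0.39; count ≥ 0.44 → 2.

2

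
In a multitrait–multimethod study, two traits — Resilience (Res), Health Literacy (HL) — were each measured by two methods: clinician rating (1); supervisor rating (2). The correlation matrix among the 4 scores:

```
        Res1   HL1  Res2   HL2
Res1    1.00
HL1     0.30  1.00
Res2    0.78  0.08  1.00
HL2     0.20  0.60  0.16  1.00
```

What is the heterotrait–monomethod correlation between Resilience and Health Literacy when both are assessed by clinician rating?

Different traits, same method: r(Res1, HL1) = 0.30.

0.30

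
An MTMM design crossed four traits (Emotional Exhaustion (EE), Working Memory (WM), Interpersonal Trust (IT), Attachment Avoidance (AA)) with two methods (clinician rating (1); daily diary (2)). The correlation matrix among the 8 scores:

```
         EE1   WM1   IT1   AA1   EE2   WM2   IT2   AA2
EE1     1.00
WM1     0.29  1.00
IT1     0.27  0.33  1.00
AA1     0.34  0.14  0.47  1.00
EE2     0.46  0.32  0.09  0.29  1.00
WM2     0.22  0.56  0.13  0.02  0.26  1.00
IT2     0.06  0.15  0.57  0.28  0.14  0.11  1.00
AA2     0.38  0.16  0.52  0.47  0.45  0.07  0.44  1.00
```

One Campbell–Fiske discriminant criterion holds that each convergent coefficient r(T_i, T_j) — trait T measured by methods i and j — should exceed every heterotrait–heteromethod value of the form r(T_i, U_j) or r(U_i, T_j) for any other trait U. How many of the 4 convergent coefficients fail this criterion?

Convergent coefficients and their comparison sets:
EE (methods 1·2): 0.46 vs {0.22, 0.32, 0.06, 0.09, 0.38, 0.29} → pass.
WM (methods 1·2): 0.56 vs {0.32, 0.22, 0.15, 0.13, 0.16, 0.02} → pass.
IT (methods 1·2): 0.57 vs {0.09, 0.06, 0.13, 0.15, 0.52, 0.28} → pass.
AA (methods 1·2): 0.47 vs {0.29, 0.38, 0.02, 0.16, 0.28, 0.52} → fail.
1 of 4 fail.

1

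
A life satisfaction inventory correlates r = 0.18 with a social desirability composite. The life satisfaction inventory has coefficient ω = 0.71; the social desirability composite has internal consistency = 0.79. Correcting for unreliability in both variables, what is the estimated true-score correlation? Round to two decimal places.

0.24

r_true = r_obs / √(r_xx · r_yy) = 0.18 / √(0.71 × 0.79) = 0.18 / √0.5609 = 0.18 / 0.7489 ≈ 0.24.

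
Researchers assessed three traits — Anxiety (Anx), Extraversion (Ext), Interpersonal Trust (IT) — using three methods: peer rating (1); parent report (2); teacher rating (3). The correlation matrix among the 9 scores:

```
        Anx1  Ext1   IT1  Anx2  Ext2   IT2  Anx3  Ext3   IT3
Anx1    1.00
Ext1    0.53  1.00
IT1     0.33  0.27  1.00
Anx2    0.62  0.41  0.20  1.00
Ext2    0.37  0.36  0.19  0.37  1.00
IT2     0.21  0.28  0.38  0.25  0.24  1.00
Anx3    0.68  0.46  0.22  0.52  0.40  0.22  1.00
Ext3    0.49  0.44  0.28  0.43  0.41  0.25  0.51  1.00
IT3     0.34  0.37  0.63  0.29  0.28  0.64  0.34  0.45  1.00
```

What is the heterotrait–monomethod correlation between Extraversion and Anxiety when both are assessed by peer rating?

0.53

Different traits, same method: r(Ext1, Anx1) = 0.53.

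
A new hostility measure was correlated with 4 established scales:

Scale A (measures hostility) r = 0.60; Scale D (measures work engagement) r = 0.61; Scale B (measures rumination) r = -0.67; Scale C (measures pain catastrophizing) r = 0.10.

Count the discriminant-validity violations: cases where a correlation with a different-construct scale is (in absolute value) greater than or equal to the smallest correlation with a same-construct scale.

2

Convergent (same construct = hostility): Scale A.
Smallest convergent = 0.60. Discriminant |r|: 0.61, 0.67, 0.10; count ≥ 0.60 → 2.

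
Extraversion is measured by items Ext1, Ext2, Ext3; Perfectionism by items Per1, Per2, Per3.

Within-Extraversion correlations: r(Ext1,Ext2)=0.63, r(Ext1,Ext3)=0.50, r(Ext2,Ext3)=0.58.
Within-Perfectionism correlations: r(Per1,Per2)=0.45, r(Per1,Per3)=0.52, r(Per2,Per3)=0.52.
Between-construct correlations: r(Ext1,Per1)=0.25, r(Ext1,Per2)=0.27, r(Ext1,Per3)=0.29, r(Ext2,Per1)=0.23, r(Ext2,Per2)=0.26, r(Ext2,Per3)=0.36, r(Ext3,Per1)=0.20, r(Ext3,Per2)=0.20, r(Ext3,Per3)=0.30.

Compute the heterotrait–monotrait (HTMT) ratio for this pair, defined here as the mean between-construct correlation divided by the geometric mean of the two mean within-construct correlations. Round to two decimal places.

0.49

Mean between = 2.36/9 = 0.2622.
Mean within-Ext = 1.71/3 = 0.5700; mean within-Per = 1.49/3 = 0.4967.
Geometric mean = √(0.5700 × 0.4967) = 0.5321.
HTMT = 0.2622 / 0.5321 = 0.49.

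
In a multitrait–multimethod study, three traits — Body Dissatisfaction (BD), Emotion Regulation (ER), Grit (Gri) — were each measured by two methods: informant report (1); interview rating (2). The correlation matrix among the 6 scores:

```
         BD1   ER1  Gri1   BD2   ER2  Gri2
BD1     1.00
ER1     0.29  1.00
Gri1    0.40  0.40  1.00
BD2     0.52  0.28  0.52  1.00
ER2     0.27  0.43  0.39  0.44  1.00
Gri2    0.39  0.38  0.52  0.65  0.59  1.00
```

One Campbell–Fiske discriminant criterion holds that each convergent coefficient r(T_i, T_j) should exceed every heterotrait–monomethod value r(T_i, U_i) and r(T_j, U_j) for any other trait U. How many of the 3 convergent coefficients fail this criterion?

3

Convergent coefficients and their comparison sets:
BD (methods 1·2): 0.52 vs {0.29, 0.44, 0.40, 0.65} → fail.
ER (methods 1·2): 0.43 vs {0.29, 0.44, 0.40, 0.59} → fail.
Gri (methods 1·2): 0.52 vs {0.40, 0.65, 0.40, 0.59} → fail.
3 of 3 fail.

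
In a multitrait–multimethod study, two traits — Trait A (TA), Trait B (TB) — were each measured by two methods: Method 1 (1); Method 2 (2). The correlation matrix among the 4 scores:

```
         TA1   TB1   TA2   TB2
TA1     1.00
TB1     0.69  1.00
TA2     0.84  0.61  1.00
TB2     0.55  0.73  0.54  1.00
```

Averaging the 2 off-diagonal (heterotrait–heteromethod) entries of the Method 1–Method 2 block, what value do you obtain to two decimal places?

HTHM values (method 1 × method 2): 0.55, 0.61; mean = 1.16/2 = 0.58.

0.58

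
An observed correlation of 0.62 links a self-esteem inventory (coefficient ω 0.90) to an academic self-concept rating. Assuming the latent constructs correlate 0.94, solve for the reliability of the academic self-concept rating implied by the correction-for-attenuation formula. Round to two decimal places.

r_true = r_obs / √(r_xx · r_yy) ⇒ 0.94 = 0.62 / √(0.90 · r_yy).
√(0.90 · r_yy) = 0.62 / 0.94 = 0.6596; 0.90 · r_yy = 0.4351; r_yy = 0.4351 / 0.90 ≈ 0.48.

0.48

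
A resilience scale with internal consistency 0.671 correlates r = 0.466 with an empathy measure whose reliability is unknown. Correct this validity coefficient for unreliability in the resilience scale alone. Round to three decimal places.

0.569

Single correction: r_c = r_obs / √r_xx = 0.466 / √0.671 = 0.466 / 0.8191 ≈ 0.569.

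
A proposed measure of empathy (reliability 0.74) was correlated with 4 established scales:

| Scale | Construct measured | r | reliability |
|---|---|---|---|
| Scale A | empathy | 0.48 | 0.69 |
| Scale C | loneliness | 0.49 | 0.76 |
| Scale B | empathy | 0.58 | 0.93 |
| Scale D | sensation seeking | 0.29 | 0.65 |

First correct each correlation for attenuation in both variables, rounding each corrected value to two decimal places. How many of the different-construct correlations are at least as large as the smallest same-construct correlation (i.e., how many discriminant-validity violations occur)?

Disattenuated r (r / √(r_scale · r_new)):
  Scale A (conv): 0.48 / √(0.69·0.74) = 0.67
  Scale C (disc): 0.49 / √(0.76·0.74) = 0.65
  Scale B (conv): 0.58 / √(0.93·0.74) = 0.70
  Scale D (disc): 0.29 / √(0.65·0.74) = 0.42
Smallest convergent = 0.67. Discriminant values: 0.65, 0.42; count ≥ 0.67 → 0.

0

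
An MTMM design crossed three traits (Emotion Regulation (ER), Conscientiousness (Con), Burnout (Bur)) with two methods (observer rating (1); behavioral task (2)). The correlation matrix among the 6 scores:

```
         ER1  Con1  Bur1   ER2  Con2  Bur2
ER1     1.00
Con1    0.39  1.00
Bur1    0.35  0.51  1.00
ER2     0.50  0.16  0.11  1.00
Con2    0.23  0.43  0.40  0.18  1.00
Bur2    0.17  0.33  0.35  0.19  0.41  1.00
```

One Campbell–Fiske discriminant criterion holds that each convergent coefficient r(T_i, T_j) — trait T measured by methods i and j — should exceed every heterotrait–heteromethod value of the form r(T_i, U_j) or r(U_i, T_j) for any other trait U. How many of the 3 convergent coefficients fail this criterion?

Each convergent coefficient versus the relevant comparison correlations:
ER (methods 1·2): 0.50 vs {0.23, 0.16, 0.17, 0.11} → pass.
Con (methods 1·2): 0.43 vs {0.16, 0.23, 0.33, 0.40} → pass.
Bur (methods 1·2): 0.35 vs {0.11, 0.17, 0.40, 0.33} → fail.
1 of 3 fail.

1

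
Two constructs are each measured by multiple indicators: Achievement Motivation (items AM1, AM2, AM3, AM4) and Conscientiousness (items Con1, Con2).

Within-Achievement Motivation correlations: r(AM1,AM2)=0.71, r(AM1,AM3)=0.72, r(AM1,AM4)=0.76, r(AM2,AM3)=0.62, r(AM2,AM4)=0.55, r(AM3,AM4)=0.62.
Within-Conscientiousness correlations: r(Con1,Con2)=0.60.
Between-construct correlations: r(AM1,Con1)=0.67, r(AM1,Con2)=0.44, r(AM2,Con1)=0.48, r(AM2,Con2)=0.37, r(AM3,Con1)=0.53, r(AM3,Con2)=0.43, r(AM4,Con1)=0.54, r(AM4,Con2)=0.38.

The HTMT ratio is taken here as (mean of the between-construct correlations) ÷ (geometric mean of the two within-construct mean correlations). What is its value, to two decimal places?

Mean between = 3.84/8 = 0.4800.
Mean within-AM = 3.98/6 = 0.6633; mean within-Con = 0.60/1 = 0.6000.
Geometric mean = √(0.6633 × 0.6000) = 0.6309.
HTMT = 0.4800 / 0.6309 = 0.76.

0.76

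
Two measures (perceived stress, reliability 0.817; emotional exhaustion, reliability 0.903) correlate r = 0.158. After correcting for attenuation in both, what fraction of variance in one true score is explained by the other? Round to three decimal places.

0.034

Disattenuated r = 0.158 / √(0.817 × 0.903) = 0.158 / 0.8589 = 0.1840.
Shared true-score variance = 0.1840² = 0.0339 ≈ 0.034.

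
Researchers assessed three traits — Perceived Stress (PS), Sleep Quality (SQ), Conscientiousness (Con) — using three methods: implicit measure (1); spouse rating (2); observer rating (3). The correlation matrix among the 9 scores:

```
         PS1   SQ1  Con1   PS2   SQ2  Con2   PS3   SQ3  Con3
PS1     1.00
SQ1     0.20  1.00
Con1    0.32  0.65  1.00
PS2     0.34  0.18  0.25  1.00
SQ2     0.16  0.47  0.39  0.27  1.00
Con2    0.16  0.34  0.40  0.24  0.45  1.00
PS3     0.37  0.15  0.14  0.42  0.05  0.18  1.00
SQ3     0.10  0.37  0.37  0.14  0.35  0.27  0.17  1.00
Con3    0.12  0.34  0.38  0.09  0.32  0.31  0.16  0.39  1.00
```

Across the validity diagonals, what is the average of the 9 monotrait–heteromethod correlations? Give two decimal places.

0.38

Convergent values: 0.34, 0.37, 0.42, 0.47, 0.37, 0.35, 0.40, 0.38, 0.31; mean = 3.41/9 = 0.38.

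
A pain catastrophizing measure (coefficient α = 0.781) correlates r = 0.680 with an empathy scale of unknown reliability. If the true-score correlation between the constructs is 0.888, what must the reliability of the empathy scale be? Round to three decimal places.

r_true = r_obs / √(r_xx · r_yy) ⇒ 0.888 = 0.680 / √(0.781 · r_yy).
√(0.781 · r_yy) = 0.680 / 0.888 = 0.7658; 0.781 · r_yy = 0.5864; r_yy = 0.5864 / 0.781 ≈ 0.751.

0.751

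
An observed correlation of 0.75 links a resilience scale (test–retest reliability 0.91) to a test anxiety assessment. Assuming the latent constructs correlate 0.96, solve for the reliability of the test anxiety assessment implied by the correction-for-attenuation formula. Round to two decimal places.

0.67

r_true = r_obs / √(r_xx · r_yy) ⇒ 0.96 = 0.75 / √(0.91 · r_yy).
√(0.91 · r_yy) = 0.75 / 0.96 = 0.7813; 0.91 · r_yy = 0.6104; r_yy = 0.6104 / 0.91 ≈ 0.67.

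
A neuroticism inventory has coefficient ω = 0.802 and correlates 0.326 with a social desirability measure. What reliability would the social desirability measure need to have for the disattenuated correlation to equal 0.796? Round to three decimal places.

0.209

r_true = r_obs / √(r_xx · r_yy) ⇒ 0.796 = 0.326 / √(0.802 · r_yy).
√(0.802 · r_yy) = 0.326 / 0.796 = 0.4095; 0.802 · r_yy = 0.1677; r_yy = 0.1677 / 0.802 ≈ 0.209.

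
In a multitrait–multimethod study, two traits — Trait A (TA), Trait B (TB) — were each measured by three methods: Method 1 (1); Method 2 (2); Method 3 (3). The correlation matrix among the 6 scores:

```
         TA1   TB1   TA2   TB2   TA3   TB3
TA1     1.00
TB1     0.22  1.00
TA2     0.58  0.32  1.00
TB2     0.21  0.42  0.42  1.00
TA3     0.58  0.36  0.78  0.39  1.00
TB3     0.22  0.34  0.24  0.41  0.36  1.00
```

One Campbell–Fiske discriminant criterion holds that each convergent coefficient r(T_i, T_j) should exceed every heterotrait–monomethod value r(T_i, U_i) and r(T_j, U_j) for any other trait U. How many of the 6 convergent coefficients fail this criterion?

Checking each validity diagonal entry against its comparison values:
TA (methods 1·2): 0.58 vs {0.22, 0.42} → pass.
TA (methods 1·3): 0.58 vs {0.22, 0.36} → pass.
TA (methods 2·3): 0.78 vs {0.42, 0.36} → pass.
TB (methods 1·2): 0.42 vs {0.22, 0.42} → fail.
TB (methods 1·3): 0.34 vs {0.22, 0.36} → fail.
TB (methods 2·3): 0.41 vs {0.42, 0.36} → fail.
3 of 6 fail.

3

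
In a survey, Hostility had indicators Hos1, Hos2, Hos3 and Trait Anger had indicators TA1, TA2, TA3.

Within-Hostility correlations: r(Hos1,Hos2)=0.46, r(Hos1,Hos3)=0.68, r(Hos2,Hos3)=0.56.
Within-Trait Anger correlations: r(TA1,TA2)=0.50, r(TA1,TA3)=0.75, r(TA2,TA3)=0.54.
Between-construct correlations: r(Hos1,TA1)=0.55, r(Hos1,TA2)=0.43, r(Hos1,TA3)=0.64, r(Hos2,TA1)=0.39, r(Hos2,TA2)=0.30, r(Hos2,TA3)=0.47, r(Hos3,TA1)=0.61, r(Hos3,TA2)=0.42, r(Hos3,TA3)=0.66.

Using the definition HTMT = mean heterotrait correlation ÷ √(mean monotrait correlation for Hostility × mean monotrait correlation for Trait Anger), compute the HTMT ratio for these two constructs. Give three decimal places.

Between-construct mean = 4.47/9 = 0.4967.
Mean within-Hos = 1.70/3 = 0.5667; mean within-TA = 1.79/3 = 0.5967.
Geometric mean = √(0.5667 × 0.5967) = 0.5815.
HTMT = 0.4967 / 0.5815 = 0.854.

0.854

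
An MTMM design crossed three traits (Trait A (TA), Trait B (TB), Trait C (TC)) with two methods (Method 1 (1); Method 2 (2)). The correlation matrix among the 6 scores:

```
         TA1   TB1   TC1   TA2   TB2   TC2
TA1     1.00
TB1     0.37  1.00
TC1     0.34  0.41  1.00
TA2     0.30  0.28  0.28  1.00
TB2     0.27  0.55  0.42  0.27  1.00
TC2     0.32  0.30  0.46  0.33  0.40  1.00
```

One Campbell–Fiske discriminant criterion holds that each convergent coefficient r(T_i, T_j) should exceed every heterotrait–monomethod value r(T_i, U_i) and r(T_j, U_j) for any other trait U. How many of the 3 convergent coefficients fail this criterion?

Convergent coefficients and their comparison sets:
TA (methods 1·2): 0.30 vs {0.37, 0.27, 0.34, 0.33} → fail.
TB (methods 1·2): 0.55 vs {0.37, 0.27, 0.41, 0.40} → pass.
TC (methods 1·2): 0.46 vs {0.34, 0.33, 0.41, 0.40} → pass.
1 of 3 fail.

1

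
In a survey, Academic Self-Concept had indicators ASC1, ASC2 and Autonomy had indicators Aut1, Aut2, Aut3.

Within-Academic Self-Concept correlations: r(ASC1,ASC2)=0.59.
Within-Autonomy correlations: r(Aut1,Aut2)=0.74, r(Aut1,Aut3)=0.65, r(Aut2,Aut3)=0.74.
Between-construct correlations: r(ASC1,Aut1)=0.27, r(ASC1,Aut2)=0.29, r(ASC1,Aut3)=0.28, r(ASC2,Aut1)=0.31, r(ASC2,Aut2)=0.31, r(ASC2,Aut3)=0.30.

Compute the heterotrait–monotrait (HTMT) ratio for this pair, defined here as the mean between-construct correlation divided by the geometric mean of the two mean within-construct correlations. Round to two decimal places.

Mean heterotrait r = 1.76/6 = 0.2933.
Mean within-ASC = 0.59/1 = 0.5900; mean within-Aut = 2.13/3 = 0.7100.
Geometric mean = √(0.5900 × 0.7100) = 0.6472.
HTMT = 0.2933 / 0.6472 = 0.45.

0.45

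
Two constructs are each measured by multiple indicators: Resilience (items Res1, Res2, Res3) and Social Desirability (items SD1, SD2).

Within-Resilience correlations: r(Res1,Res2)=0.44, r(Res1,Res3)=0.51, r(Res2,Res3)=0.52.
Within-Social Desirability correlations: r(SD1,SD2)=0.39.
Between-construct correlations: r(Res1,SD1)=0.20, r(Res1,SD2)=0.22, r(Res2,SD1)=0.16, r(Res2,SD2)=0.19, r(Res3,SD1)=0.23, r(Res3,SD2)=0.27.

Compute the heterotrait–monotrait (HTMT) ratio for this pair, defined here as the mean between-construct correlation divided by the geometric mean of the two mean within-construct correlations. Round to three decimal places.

0.484

Mean between = 1.27/6 = 0.2117.
Mean within-Res = 1.47/3 = 0.4900; mean within-SD = 0.39/1 = 0.3900.
Geometric mean = √(0.4900 × 0.3900) = 0.4371.
HTMT = 0.2117 / 0.4371 = 0.484.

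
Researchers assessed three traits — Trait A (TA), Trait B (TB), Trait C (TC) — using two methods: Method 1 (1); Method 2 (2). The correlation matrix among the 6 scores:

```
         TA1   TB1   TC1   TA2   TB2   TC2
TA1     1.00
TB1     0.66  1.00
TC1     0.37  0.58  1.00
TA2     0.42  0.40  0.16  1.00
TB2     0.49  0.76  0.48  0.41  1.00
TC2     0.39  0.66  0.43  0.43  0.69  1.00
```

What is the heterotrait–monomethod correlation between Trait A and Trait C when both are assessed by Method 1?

0.37

Different traits, same method: r(TA1, TC1) = 0.37.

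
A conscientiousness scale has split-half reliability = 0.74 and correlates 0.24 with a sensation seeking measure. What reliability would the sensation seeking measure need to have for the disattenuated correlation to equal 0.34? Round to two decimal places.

r_true = r_obs / √(r_xx · r_yy) ⇒ 0.34 = 0.24 / √(0.74 · r_yy).
√(0.74 · r_yy) = 0.24 / 0.34 = 0.7059; 0.74 · r_yy = 0.4983; r_yy = 0.4983 / 0.74 ≈ 0.67.

0.67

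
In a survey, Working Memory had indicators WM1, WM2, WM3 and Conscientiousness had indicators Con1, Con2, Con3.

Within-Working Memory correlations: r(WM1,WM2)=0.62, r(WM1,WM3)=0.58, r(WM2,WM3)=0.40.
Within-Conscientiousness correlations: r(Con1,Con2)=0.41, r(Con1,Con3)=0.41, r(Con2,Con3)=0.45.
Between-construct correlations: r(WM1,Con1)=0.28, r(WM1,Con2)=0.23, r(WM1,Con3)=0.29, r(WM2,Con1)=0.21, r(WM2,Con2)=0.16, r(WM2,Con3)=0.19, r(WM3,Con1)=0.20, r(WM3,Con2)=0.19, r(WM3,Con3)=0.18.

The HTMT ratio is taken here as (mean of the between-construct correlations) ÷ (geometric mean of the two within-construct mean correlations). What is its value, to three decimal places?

Mean heterotrait r = 1.93/9 = 0.2144.
Mean within-WM = 1.60/3 = 0.5333; mean within-Con = 1.27/3 = 0.4233.
Geometric mean = √(0.5333 × 0.4233) = 0.4751.
HTMT = 0.2144 / 0.4751 = 0.451.

0.451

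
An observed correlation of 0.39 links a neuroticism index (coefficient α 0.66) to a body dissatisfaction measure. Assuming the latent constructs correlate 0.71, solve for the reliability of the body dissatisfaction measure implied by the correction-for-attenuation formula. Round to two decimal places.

r_true = r_obs / √(r_xx · r_yy) ⇒ 0.71 = 0.39 / √(0.66 · r_yy).
√(0.66 · r_yy) = 0.39 / 0.71 = 0.5493; 0.66 · r_yy = 0.3017; r_yy = 0.3017 / 0.66 ≈ 0.46.

0.46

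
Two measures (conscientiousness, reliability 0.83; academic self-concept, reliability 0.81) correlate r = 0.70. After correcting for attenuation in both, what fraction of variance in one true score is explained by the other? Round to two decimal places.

0.73

Disattenuated r = 0.70 / √(0.83 × 0.81) = 0.70 / 0.8199 = 0.8538.
Shared true-score variance = 0.8538² = 0.7290 ≈ 0.73.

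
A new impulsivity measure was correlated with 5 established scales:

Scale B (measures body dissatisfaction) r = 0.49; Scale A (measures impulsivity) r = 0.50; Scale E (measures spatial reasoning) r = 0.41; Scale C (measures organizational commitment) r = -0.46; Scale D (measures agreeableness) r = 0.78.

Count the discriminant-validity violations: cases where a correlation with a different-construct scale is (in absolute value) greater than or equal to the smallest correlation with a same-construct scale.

1

Convergent (same construct = impulsivity): Scale A.
Smallest convergent = 0.50. Discriminant |r|: 0.49, 0.41, 0.46, 0.78; count ≥ 0.50 → 1.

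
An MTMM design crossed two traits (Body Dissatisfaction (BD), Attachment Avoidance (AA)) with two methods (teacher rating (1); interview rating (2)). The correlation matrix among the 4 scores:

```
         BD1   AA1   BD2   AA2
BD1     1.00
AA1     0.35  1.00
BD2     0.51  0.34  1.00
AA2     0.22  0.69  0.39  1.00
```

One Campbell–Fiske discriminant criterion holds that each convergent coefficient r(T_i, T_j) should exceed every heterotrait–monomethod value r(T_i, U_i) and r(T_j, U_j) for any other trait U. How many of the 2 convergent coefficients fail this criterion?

0

Convergent coefficients and their comparison sets:
BD (methods 1·2): 0.51 vs {0.35, 0.39} → pass.
AA (methods 1·2): 0.69 vs {0.35, 0.39} → pass.
0 of 2 fail.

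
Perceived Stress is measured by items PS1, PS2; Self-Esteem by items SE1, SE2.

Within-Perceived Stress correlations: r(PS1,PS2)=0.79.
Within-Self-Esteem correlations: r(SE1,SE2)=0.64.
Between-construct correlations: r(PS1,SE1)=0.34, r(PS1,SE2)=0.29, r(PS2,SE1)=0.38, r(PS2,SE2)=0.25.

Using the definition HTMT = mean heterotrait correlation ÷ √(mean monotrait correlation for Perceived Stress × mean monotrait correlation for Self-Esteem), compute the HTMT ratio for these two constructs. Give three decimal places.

0.443

Mean heterotrait r = 1.26/4 = 0.3150.
Mean within-PS = 0.79/1 = 0.7900; mean within-SE = 0.64/1 = 0.6400.
Geometric mean = √(0.7900 × 0.6400) = 0.7111.
HTMT = 0.3150 / 0.7111 = 0.443.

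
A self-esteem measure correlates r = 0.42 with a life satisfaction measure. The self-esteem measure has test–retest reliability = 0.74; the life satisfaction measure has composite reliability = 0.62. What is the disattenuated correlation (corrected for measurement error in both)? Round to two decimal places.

r_true = r_obs / √(r_xx · r_yy) = 0.42 / √(0.74 × 0.62) = 0.42 / √0.4588 = 0.42 / 0.6773 ≈ 0.62.

0.62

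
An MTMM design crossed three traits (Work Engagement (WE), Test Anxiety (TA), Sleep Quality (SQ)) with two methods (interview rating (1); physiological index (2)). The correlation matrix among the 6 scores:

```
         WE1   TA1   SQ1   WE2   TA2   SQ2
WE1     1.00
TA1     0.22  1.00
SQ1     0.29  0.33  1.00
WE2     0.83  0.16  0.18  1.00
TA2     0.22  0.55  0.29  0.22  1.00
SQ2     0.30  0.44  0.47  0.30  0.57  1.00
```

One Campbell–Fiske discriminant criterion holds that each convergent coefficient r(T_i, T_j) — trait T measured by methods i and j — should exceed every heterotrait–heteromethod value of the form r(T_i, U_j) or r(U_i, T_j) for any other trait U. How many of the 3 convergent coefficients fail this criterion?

Each convergent coefficient versus the relevant comparison correlations:
WE (methods 1·2): 0.83 vs {0.22, 0.16, 0.30, 0.18} → pass.
TA (methods 1·2): 0.55 vs {0.16, 0.22, 0.44, 0.29} → pass.
SQ (methods 1·2): 0.47 vs {0.18, 0.30, 0.29, 0.44} → pass.
0 of 3 fail.

0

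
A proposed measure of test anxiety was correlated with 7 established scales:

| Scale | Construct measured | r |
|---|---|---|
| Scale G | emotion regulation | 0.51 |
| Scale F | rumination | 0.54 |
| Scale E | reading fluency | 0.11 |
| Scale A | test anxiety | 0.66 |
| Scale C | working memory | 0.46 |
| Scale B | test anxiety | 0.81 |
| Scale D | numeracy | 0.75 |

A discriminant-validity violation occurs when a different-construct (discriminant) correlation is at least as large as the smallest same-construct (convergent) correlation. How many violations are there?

1

Convergent (same construct = test anxiety): Scale A, Scale B.
Smallest convergent = 0.66. Discriminant values: 0.51, 0.54, 0.11, 0.46, 0.75; count ≥ 0.66 → 1.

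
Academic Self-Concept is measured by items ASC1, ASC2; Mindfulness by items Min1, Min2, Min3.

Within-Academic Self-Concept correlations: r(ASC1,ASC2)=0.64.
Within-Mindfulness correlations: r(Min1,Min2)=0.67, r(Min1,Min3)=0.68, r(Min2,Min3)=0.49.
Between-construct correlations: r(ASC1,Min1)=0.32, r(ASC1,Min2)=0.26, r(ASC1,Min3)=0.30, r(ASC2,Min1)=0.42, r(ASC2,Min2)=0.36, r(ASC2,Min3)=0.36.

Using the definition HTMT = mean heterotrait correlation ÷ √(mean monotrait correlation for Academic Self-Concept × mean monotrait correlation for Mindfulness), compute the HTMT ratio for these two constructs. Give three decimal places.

Mean heterotrait r = 2.02/6 = 0.3367.
Mean within-ASC = 0.64/1 = 0.6400; mean within-Min = 1.84/3 = 0.6133.
Geometric mean = √(0.6400 × 0.6133) = 0.6265.
HTMT = 0.3367 / 0.6265 = 0.537.

0.537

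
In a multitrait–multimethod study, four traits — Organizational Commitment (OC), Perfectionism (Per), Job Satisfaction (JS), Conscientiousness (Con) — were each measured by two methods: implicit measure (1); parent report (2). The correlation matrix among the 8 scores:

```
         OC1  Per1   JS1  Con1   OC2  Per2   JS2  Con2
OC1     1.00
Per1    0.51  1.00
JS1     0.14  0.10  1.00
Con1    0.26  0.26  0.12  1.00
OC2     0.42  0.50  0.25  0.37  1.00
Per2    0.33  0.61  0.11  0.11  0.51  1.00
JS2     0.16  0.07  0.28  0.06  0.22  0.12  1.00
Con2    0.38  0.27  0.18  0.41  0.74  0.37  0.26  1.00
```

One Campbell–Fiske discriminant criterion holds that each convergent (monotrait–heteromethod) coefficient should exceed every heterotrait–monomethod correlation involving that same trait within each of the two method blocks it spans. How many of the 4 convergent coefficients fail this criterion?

Each convergent coefficient versus the relevant comparison correlations:
OC (methods 1·2): 0.42 vs {0.51, 0.51, 0.14, 0.22, 0.26, 0.74} → fail.
Per (methods 1·2): 0.61 vs {0.51, 0.51, 0.10, 0.12, 0.26, 0.37} → pass.
JS (methods 1·2): 0.28 vs {0.14, 0.22, 0.10, 0.12, 0.12, 0.26} → pass.
Con (methods 1·2): 0.41 vs {0.26, 0.74, 0.26, 0.37, 0.12, 0.26} → fail.
2 of 4 fail.

2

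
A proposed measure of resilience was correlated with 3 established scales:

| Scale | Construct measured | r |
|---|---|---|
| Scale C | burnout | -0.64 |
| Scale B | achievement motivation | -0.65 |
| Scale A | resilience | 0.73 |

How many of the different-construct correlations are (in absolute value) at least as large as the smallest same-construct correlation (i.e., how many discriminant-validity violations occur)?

0

Convergent (same construct = resilience): Scale A.
Smallest convergent = 0.73. Discriminant |r|: 0.64, 0.65; count ≥ 0.73 → 0.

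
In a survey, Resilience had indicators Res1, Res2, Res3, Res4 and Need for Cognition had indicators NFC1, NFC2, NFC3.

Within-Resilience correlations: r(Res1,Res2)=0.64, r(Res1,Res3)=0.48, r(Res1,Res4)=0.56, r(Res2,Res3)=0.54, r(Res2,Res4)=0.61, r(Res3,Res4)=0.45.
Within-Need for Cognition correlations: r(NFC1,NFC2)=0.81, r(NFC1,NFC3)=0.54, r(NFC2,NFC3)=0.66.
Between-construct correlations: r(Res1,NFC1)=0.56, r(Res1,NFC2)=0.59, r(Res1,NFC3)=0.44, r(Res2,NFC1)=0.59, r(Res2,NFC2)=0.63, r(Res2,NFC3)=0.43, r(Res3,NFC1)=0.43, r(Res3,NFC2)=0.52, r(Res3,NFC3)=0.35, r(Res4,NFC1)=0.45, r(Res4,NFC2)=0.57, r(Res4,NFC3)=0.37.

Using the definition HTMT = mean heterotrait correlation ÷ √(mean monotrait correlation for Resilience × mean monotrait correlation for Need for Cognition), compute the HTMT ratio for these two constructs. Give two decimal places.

0.82

Mean between = 5.93/12 = 0.4942.
Mean within-Res = 3.28/6 = 0.5467; mean within-NFC = 2.01/3 = 0.6700.
Geometric mean = √(0.5467 × 0.6700) = 0.6052.
HTMT = 0.4942 / 0.6052 = 0.82.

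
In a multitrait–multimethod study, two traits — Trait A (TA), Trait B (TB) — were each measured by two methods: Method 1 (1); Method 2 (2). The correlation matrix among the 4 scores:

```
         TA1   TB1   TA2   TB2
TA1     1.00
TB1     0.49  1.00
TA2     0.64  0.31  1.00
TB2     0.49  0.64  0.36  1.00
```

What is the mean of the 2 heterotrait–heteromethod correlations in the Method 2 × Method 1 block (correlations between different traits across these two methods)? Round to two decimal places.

0.40

HTHM values (method 2 × method 1): 0.31, 0.49; mean = 0.80/2 = 0.40.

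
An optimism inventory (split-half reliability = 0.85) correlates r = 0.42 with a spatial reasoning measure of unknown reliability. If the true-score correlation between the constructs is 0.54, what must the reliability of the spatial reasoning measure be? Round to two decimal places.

0.71

r_true = r_obs / √(r_xx · r_yy) ⇒ 0.54 = 0.42 / √(0.85 · r_yy).
√(0.85 · r_yy) = 0.42 / 0.54 = 0.7778; 0.85 · r_yy = 0.6050; r_yy = 0.6050 / 0.85 ≈ 0.71.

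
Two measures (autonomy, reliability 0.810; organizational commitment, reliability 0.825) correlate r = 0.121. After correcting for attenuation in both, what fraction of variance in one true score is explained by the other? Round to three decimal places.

0.022

Disattenuated r = 0.121 / √(0.810 × 0.825) = 0.121 / 0.8175 = 0.1480.
Shared true-score variance = 0.1480² = 0.0219 ≈ 0.022.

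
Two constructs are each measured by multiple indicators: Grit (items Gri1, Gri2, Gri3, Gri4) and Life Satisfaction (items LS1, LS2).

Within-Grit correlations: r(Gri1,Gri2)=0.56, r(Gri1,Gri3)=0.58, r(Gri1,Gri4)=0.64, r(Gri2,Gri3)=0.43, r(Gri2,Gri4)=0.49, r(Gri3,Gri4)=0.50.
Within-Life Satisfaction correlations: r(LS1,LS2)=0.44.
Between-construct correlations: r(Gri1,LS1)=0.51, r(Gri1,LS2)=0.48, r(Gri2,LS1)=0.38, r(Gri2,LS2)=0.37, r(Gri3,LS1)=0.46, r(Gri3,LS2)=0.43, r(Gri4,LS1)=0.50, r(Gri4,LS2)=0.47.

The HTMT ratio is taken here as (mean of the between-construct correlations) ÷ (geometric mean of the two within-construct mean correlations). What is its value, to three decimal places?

Mean between = 3.60/8 = 0.4500.
Mean within-Gri = 3.20/6 = 0.5333; mean within-LS = 0.44/1 = 0.4400.
Geometric mean = √(0.5333 × 0.4400) = 0.4844.
HTMT = 0.4500 / 0.4844 = 0.929.

0.929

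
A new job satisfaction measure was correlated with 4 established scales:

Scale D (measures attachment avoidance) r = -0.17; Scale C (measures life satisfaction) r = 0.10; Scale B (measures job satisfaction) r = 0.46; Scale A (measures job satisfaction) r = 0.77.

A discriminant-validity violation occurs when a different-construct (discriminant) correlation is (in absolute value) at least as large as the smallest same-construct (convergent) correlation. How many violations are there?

Convergent (same construct = job satisfaction): Scale B, Scale A.
Smallest convergent = 0.46. Discriminant |r|: 0.17, 0.10; count ≥ 0.46 → 0.

0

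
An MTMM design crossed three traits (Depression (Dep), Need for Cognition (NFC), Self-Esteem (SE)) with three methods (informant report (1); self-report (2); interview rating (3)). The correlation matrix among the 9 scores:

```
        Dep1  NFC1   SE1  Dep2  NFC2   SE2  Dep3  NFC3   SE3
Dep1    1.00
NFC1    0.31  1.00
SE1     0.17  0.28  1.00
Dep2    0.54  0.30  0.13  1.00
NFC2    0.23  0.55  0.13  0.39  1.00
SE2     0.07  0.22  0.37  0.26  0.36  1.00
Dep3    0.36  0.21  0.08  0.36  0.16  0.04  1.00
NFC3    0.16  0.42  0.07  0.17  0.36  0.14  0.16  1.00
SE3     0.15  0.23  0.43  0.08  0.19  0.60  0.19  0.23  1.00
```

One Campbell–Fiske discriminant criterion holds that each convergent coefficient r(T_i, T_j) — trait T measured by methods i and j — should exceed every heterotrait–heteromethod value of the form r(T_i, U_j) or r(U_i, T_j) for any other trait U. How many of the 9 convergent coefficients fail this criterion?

Convergent coefficients and their comparison sets:
Dep (methods 1·2): 0.54 vs {0.23, 0.30, 0.07, 0.13} → pass.
Dep (methods 1·3): 0.36 vs {0.16, 0.21, 0.15, 0.08} → pass.
Dep (methods 2·3): 0.36 vs {0.17, 0.16, 0.08, 0.04} → pass.
NFC (methods 1·2): 0.55 vs {0.30, 0.23, 0.22, 0.13} → pass.
NFC (methods 1·3): 0.42 vs {0.21, 0.16, 0.23, 0.07} → pass.
NFC (methods 2·3): 0.36 vs {0.16, 0.17, 0.19, 0.14} → pass.
SE (methods 1·2): 0.37 vs {0.13, 0.07, 0.13, 0.22} → pass.
SE (methods 1·3): 0.43 vs {0.08, 0.15, 0.07, 0.23} → pass.
SE (methods 2·3): 0.60 vs {0.04, 0.08, 0.14, 0.19} → pass.
0 of 9 fail.

0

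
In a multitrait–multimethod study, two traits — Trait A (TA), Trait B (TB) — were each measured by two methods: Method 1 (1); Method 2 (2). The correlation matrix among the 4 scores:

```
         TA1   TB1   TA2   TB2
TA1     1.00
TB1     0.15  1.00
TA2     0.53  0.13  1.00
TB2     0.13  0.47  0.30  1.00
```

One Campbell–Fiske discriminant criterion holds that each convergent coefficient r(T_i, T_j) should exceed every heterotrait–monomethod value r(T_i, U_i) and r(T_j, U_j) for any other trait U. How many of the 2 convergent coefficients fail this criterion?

Each convergent coefficient versus the relevant comparison correlations:
TA (methods 1·2): 0.53 vs {0.15, 0.30} → pass.
TB (methods 1·2): 0.47 vs {0.15, 0.30} → pass.
0 of 2 fail.

0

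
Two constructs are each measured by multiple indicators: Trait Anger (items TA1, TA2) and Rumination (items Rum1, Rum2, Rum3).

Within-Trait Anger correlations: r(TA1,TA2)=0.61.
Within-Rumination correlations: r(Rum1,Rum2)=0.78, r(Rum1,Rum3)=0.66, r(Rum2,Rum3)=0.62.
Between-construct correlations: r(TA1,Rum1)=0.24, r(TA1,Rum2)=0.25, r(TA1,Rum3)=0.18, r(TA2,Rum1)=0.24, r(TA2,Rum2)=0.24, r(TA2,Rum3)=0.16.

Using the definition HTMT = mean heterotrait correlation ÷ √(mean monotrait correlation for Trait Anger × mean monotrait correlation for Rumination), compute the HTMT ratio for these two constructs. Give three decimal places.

Mean between = 1.31/6 = 0.2183.
Mean within-TA = 0.61/1 = 0.6100; mean within-Rum = 2.06/3 = 0.6867.
Geometric mean = √(0.6100 × 0.6867) = 0.6472.
HTMT = 0.2183 / 0.6472 = 0.337.

0.337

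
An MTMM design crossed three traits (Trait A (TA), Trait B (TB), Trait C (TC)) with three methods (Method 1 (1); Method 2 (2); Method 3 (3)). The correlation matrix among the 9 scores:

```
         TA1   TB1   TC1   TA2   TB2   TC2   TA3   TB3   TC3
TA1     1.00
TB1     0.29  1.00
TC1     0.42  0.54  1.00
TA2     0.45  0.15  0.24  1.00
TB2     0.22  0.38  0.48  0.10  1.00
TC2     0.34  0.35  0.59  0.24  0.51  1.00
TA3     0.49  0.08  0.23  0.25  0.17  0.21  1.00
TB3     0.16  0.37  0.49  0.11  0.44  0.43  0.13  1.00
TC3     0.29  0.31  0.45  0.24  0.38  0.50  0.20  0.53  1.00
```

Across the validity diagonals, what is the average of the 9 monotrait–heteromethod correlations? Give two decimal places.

0.44

Convergent values: 0.45, 0.49, 0.25, 0.38, 0.37, 0.44, 0.59, 0.45, 0.50; mean = 3.92/9 = 0.44.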